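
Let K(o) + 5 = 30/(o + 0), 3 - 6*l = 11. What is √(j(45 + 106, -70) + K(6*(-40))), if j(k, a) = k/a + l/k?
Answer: I*√29324995770/63420 ≈ 2.7002*I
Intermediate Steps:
l = -4/3 (l = ½ - ⅙*11 = ½ - 11/6 = -4/3 ≈ -1.3333)
K(o) = -5 + 30/o (K(o) = -5 + 30/(o + 0) = -5 + 30/o)
j(k, a) = -4/(3*k) + k/a (j(k, a) = k/a - 4/(3*k) = -4/(3*k) + k/a)
√(j(45 + 106, -70) + K(6*(-40))) = √((-4/(3*(45 + 106)) + (45 + 106)/(-70)) + (-5 + 30/((6*(-40))))) = √((-4/3/151 + 151*(-1/70)) + (-5 + 30/(-240))) = √((-4/3*1/151 - 151/70) + (-5 + 30*(-1/240))) = √((-4/453 - 151/70) + (-5 - ⅛)) = √(-68683/31710 - 41/8) = √(-924787/126840) = I*√29324995770/63420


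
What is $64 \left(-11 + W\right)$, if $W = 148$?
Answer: $8768$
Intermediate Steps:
$64 \left(-11 + W\right) = 64 \left(-11 + 148\right) = 64 \cdot 137 = 8768$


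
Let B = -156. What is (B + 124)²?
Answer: 1024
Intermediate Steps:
(B + 124)² = (-156 + 124)² = (-32)² = 1024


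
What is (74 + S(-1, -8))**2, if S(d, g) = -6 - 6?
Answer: 3844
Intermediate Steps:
S(d, g) = -12
(74 + S(-1, -8))**2 = (74 - 12)**2 = 62**2 = 3844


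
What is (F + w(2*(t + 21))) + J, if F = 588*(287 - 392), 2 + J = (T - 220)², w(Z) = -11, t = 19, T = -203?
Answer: 117176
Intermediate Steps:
J = 178927 (J = -2 + (-203 - 220)² = -2 + (-423)² = -2 + 178929 = 178927)
F = -61740 (F = 588*(-105) = -61740)
(F + w(2*(t + 21))) + J = (-61740 - 11) + 178927 = -61751 + 178927 = 117176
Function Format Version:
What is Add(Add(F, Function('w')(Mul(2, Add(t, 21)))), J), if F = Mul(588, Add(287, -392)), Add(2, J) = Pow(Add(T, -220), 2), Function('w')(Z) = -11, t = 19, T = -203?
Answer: 117176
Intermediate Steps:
J = 178927 (J = Add(-2, Pow(Add(-203, -220), 2)) = Add(-2, Pow(-423, 2)) = Add(-2, 178929) = 178927)
F = -61740 (F = Mul(588, -105) = -61740)
Add(Add(F, Function('w')(Mul(2, Add(t, 21)))), J) = Add(Add(-61740, -11), 178927) = Add(-61751, 178927) = 117176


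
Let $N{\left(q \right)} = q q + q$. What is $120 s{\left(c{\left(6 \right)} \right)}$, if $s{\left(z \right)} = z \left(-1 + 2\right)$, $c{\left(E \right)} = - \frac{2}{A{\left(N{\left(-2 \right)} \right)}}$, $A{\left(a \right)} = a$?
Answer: $-120$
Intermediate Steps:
$N{\left(q \right)} = q + q^{2}$ ($N{\left(q \right)} = q^{2} + q = q + q^{2}$)
$c{\left(E \right)} = -1$ ($c{\left(E \right)} = - \frac{2}{\left(-2\right) \left(1 - 2\right)} = - \frac{2}{\left(-2\right) \left(-1\right)} = - \frac{2}{2} = \left(-2\right) \frac{1}{2} = -1$)
$s{\left(z \right)} = z$ ($s{\left(z \right)} = z 1 = z$)
$120 s{\left(c{\left(6 \right)} \right)} = 120 \left(-1\right) = -120$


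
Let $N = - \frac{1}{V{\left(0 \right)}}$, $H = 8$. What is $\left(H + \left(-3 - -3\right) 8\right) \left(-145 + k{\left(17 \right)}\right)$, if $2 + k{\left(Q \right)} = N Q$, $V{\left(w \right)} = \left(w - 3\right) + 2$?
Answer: $-1040$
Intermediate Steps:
$V{\left(w \right)} = -1 + w$ ($V{\left(w \right)} = \left(-3 + w\right) + 2 = -1 + w$)
$N = 1$ ($N = - \frac{1}{-1 + 0} = - \frac{1}{-1} = \left(-1\right) \left(-1\right) = 1$)
$k{\left(Q \right)} = -2 + Q$ ($k{\left(Q \right)} = -2 + 1 Q = -2 + Q$)
$\left(H + \left(-3 - -3\right) 8\right) \left(-145 + k{\left(17 \right)}\right) = \left(8 + \left(-3 - -3\right) 8\right) \left(-145 + \left(-2 + 17\right)\right) = \left(8 + \left(-3 + 3\right) 8\right) \left(-145 + 15\right) = \left(8 + 0 \cdot 8\right) \left(-130\right) = \left(8 + 0\right) \left(-130\right) = 8 \left(-130\right) = -1040$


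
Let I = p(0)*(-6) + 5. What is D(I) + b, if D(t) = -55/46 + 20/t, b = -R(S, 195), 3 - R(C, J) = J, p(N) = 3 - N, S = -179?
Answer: 113181/598 ≈ 189.27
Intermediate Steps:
R(C, J) = 3 - J
I = -13 (I = (3 - 1*0)*(-6) + 5 = (3 + 0)*(-6) + 5 = 3*(-6) + 5 = -18 + 5 = -13)
b = 192 (b = -(3 - 1*195) = -(3 - 195) = -1*(-192) = 192)
D(t) = -55/46 + 20/t (D(t) = -55*1/46 + 20/t = -55/46 + 20/t)
D(I) + b = (-55/46 + 20/(-13)) + 192 = (-55/46 + 20*(-1/13)) + 192 = (-55/46 - 20/13) + 192 = -1635/598 + 192 = 113181/598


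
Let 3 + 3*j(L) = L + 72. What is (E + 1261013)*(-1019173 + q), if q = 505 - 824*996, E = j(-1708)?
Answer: -2318467093600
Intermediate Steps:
j(L) = 23 + L/3 (j(L) = -1 + (L + 72)/3 = -1 + (72 + L)/3 = -1 + (24 + L/3) = 23 + L/3)
E = -1639/3 (E = 23 + (⅓)*(-1708) = 23 - 1708/3 = -1639/3 ≈ -546.33)
q = -820199 (q = 505 - 820704 = -820199)
(E + 1261013)*(-1019173 + q) = (-1639/3 + 1261013)*(-1019173 - 820199) = (3781400/3)*(-1839372) = -2318467093600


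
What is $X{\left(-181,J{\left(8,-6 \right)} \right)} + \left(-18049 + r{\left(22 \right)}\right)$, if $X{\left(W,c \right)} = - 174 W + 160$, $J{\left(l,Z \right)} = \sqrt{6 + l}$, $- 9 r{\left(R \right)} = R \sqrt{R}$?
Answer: $13605 - \frac{22 \sqrt{22}}{9} \approx 13594.0$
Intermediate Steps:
$r{\left(R \right)} = - \frac{R^{\frac{3}{2}}}{9}$ ($r{\left(R \right)} = - \frac{R \sqrt{R}}{9} = - \frac{R^{\frac{3}{2}}}{9}$)
$X{\left(W,c \right)} = 160 - 174 W$
$X{\left(-181,J{\left(8,-6 \right)} \right)} + \left(-18049 + r{\left(22 \right)}\right) = \left(160 - -31494\right) - \left(18049 + \frac{22^{\frac{3}{2}}}{9}\right) = \left(160 + 31494\right) - \left(18049 + \frac{22 \sqrt{22}}{9}\right) = 31654 - \left(18049 + \frac{22 \sqrt{22}}{9}\right) = 13605 - \frac{22 \sqrt{22}}{9}$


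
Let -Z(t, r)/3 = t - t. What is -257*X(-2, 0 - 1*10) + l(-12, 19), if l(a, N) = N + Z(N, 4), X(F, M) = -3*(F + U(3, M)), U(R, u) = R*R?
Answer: 5416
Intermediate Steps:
U(R, u) = R²
X(F, M) = -27 - 3*F (X(F, M) = -3*(F + 3²) = -3*(F + 9) = -3*(9 + F) = -27 - 3*F)
Z(t, r) = 0 (Z(t, r) = -3*(t - t) = -3*0 = 0)
l(a, N) = N (l(a, N) = N + 0 = N)
-257*X(-2, 0 - 1*10) + l(-12, 19) = -257*(-27 - 3*(-2)) + 19 = -257*(-27 + 6) + 19 = -257*(-21) + 19 = 5397 + 19 = 5416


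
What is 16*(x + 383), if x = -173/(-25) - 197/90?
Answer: 1395832/225 ≈ 6203.7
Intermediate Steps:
x = 2129/450 (x = -173*(-1/25) - 197*1/90 = 173/25 - 197/90 = 2129/450 ≈ 4.7311)
16*(x + 383) = 16*(2129/450 + 383) = 16*(174479/450) = 1395832/225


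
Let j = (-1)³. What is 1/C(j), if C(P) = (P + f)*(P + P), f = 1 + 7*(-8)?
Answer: 1/112 ≈ 0.0089286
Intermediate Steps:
f = -55 (f = 1 - 56 = -55)
j = -1
C(P) = 2*P*(-55 + P) (C(P) = (P - 55)*(P + P) = (-55 + P)*(2*P) = 2*P*(-55 + P))
1/C(j) = 1/(2*(-1)*(-55 - 1)) = 1/(2*(-1)*(-56)) = 1/112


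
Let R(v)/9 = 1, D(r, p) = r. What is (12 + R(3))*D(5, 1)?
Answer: 105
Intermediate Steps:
R(v) = 9 (R(v) = 9*1 = 9)
(12 + R(3))*D(5, 1) = (12 + 9)*5 = 21*5 = 105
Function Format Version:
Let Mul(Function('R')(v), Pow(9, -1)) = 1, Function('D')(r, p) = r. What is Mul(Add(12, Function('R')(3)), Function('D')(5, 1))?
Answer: 105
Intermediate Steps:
Function('R')(v) = 9 (Function('R')(v) = Mul(9, 1) = 9)
Mul(Add(12, Function('R')(3)), Function('D')(5, 1)) = Mul(Add(12, 9), 5) = Mul(21, 5) = 105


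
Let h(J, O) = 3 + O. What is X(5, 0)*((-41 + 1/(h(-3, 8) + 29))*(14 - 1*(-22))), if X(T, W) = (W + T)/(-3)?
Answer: 4917/2 ≈ 2458.5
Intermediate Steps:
X(T, W) = -T/3 - W/3 (X(T, W) = (T + W)*(-1/3) = -T/3 - W/3)
X(5, 0)*((-41 + 1/(h(-3, 8) + 29))*(14 - 1*(-22))) = (-1/3*5 - 1/3*0)*((-41 + 1/((3 + 8) + 29))*(14 - 1*(-22))) = (-5/3 + 0)*((-41 + 1/(11 + 29))*(14 + 22)) = -5*(-41 + 1/40)*36/3 = -(-1639)*36/24 = -5/3*(-14751/10) = 4917/2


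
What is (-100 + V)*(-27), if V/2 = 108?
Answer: -3132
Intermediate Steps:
V = 216 (V = 2*108 = 216)
(-100 + V)*(-27) = (-100 + 216)*(-27) = 116*(-27) = -3132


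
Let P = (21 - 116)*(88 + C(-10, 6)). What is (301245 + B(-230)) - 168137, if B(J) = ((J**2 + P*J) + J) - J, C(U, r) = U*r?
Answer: 797808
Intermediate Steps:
P = -2660 (P = (21 - 116)*(88 - 10*6) = -95*(88 - 60) = -95*28 = -2660)
B(J) = J**2 - 2660*J (B(J) = ((J**2 - 2660*J) + J) - J = (J**2 - 2659*J) - J = J**2 - 2660*J)
(301245 + B(-230)) - 168137 = (301245 - 230*(-2660 - 230)) - 168137 = (301245 - 230*(-2890)) - 168137 = (301245 + 664700) - 168137 = 965945 - 168137 = 797808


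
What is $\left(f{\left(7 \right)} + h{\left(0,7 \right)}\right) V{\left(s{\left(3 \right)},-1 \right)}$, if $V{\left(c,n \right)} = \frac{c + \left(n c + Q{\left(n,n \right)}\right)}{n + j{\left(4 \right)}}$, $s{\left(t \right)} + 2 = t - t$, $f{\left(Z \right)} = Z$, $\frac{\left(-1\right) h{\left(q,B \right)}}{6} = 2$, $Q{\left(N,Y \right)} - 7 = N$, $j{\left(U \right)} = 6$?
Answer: $-6$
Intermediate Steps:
$Q{\left(N,Y \right)} = 7 + N$
$h{\left(q,B \right)} = -12$ ($h{\left(q,B \right)} = \left(-6\right) 2 = -12$)
$s{\left(t \right)} = -2$ ($s{\left(t \right)} = -2 + \left(t - t\right) = -2 + 0 = -2$)
$V{\left(c,n \right)} = \frac{7 + c + n + c n}{6 + n}$ ($V{\left(c,n \right)} = \frac{c + \left(n c + \left(7 + n\right)\right)}{n + 6} = \frac{c + \left(c n + \left(7 + n\right)\right)}{6 + n} = \frac{c + \left(7 + n + c n\right)}{6 + n} = \frac{7 + c + n + c n}{6 + n}$)
$\left(f{\left(7 \right)} + h{\left(0,7 \right)}\right) V{\left(s{\left(3 \right)},-1 \right)} = \left(7 - 12\right) \frac{7 - 2 - 1 - -2}{6 - 1} = - 5 \frac{7 - 2 - 1 + 2}{5} = - 5 \cdot \frac{1}{5} \cdot 6 = \left(-5\right) \frac{6}{5} = -6$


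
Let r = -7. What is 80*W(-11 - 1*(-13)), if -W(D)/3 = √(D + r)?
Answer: -240*I*√5 ≈ -536.66*I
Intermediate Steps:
W(D) = -3*√(-7 + D) (W(D) = -3*√(D - 7) = -3*√(-7 + D))
80*W(-11 - 1*(-13)) = 80*(-3*√(-7 + (-11 - 1*(-13)))) = 80*(-3*√(-7 + (-11 + 13))) = 80*(-3*√(-7 + 2)) = 80*(-3*I*√5) = -240*I*√5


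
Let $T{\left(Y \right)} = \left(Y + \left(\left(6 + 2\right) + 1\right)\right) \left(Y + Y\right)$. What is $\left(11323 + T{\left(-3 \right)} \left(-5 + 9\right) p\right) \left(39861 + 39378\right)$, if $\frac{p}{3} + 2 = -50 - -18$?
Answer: $2061085629$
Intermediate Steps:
$p = -102$ ($p = -6 + 3 \left(-50 - -18\right) = -6 + 3 \left(-50 + 18\right) = -6 + 3 \left(-32\right) = -6 - 96 = -102$)
$T{\left(Y \right)} = 2 Y \left(9 + Y\right)$ ($T{\left(Y \right)} = \left(Y + \left(8 + 1\right)\right) 2 Y = \left(Y + 9\right) 2 Y = \left(9 + Y\right) 2 Y = 2 Y \left(9 + Y\right)$)
$\left(11323 + T{\left(-3 \right)} \left(-5 + 9\right) p\right) \left(39861 + 39378\right) = \left(11323 + 2 \left(-3\right) \left(9 - 3\right) \left(-5 + 9\right) \left(-102\right)\right) \left(39861 + 39378\right) = \left(11323 + 2 \left(-3\right) 6 \cdot 4 \left(-102\right)\right) 79239 = \left(11323 + \left(-36\right) 4 \left(-102\right)\right) 79239 = \left(11323 - -14688\right) 79239 = \left(11323 + 14688\right) 79239 = 26011 \cdot 79239 = 2061085629$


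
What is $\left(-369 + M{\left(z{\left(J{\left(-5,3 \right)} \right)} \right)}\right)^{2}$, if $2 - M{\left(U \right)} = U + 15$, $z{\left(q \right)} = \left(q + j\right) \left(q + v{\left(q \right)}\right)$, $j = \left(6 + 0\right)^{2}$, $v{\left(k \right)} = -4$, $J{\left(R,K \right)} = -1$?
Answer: $42849$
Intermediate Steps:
$j = 36$ ($j = 6^{2} = 36$)
$z{\left(q \right)} = \left(-4 + q\right) \left(36 + q\right)$ ($z{\left(q \right)} = \left(q + 36\right) \left(q - 4\right) = \left(36 + q\right) \left(-4 + q\right) = \left(-4 + q\right) \left(36 + q\right)$)
$M{\left(U \right)} = -13 - U$ ($M{\left(U \right)} = 2 - \left(U + 15\right) = 2 - \left(15 + U\right) = -13 - U$)
$\left(-369 + M{\left(z{\left(J{\left(-5,3 \right)} \right)} \right)}\right)^{2} = \left(-369 - \left(-130 - 32\right)\right)^{2} = \left(-369 - -162\right)^{2} = \left(-369 + \left(-13 + 175\right)\right)^{2} = \left(-369 + 162\right)^{2} = \left(-207\right)^{2} = 42849$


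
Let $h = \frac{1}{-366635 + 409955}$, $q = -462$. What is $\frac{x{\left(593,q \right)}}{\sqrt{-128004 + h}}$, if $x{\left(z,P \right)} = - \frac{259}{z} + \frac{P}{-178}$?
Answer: $- \frac{618488 i \sqrt{166353998370}}{41807928437969} \approx - 0.0060338 i$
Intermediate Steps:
$h = \frac{1}{43320} \approx 2.3084 \cdot 10^{-5}$
$x{\left(z,P \right)} = - \frac{259}{z} - \frac{P}{178}$ ($x{\left(z,P \right)} = - \frac{259}{z} + P \left(- \frac{1}{178}\right) = - \frac{259}{z} - \frac{P}{178}$)
$\frac{x{\left(593,q \right)}}{\sqrt{-128004 + h}} = \frac{- \frac{259}{593} - - \frac{231}{89}}{\sqrt{-128004 + \frac{1}{43320}}} = \frac{\left(-259\right) \frac{1}{593} + \frac{231}{89}}{\sqrt{- \frac{5545133279}{43320}}} = \frac{- \frac{259}{593} + \frac{231}{89}}{\frac{1}{1140} i \sqrt{166353998370}} = \frac{113932 \left(- \frac{38 i \sqrt{166353998370}}{5545133279}\right)}{52777} = - \frac{618488 i \sqrt{166353998370}}{41807928437969}$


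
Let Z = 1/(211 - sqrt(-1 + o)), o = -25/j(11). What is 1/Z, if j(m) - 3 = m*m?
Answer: 211 - I*sqrt(4619)/62 ≈ 211.0 - 1.0962*I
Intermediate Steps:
j(m) = 3 + m**2 (j(m) = 3 + m*m = 3 + m**2)
o = -25/124 (o = -25/(3 + 11**2) = -25/(3 + 121) = -25/124 ≈ -0.20161)
Z = 1/(211 - I*sqrt(4619)/62) (Z = 1/(211 - sqrt(-1 - 25/124)) = 1/(211 - sqrt(-149/124)) = 1/(211 - I*sqrt(4619)/62) ≈ 0.0047392 + 2.462e-5*I)
1/Z = 1/(26164/5520753 + 2*I*sqrt(4619)/5520753)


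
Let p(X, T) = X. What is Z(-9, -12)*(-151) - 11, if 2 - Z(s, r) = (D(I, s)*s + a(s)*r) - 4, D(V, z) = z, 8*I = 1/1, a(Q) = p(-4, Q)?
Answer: 18562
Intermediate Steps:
a(Q) = -4
I = ⅛ (I = (⅛)/1 = (⅛)*1 = ⅛ ≈ 0.12500)
Z(s, r) = 6 - s² + 4*r (Z(s, r) = 2 - ((s*s - 4*r) - 4) = 2 - ((s² - 4*r) - 4) = 2 - (-4 + s² - 4*r) = 2 + (4 - s² + 4*r) = 6 - s² + 4*r)
Z(-9, -12)*(-151) - 11 = (6 - 1*(-9)² + 4*(-12))*(-151) - 11 = (6 - 1*81 - 48)*(-151) - 11 = (6 - 81 - 48)*(-151) - 11 = -123*(-151) - 11 = 18573 - 11 = 18562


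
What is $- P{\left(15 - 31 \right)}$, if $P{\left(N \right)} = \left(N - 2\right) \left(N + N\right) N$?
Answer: $9216$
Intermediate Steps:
$P{\left(N \right)} = 2 N^{2} \left(-2 + N\right)$ ($P{\left(N \right)} = \left(-2 + N\right) 2 N N = 2 N \left(-2 + N\right) N = 2 N^{2} \left(-2 + N\right)$)
$- P{\left(15 - 31 \right)} = - 2 \left(15 - 31\right)^{2} \left(-2 + \left(15 - 31\right)\right) = - 2 \left(-16\right)^{2} \left(-2 - 16\right) = - 2 \cdot 256 \left(-18\right) = \left(-1\right) \left(-9216\right) = 9216$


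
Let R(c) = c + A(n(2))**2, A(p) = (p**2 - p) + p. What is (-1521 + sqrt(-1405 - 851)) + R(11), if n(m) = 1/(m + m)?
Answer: -386559/256 + 4*I*sqrt(141) ≈ -1510.0 + 47.497*I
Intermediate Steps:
n(m) = 1/(2*m)
A(p) = p**2
R(c) = 1/256 + c (R(c) = c + (((1/2)/2)**2)**2 = c + (((1/2)*(1/2))**2)**2 = c + ((1/4)**2)**2 = c + (1/16)**2 = c + 1/256 = 1/256 + c)
(-1521 + sqrt(-1405 - 851)) + R(11) = (-1521 + sqrt(-1405 - 851)) + (1/256 + 11) = (-1521 + sqrt(-2256)) + 2817/256 = (-1521 + 4*I*sqrt(141)) + 2817/256 = -386559/256 + 4*I*sqrt(141)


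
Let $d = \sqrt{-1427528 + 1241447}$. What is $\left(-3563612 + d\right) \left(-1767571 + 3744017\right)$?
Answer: $-7043286682952 + 1976446 i \sqrt{186081} \approx -7.0433 \cdot 10^{12} + 8.5258 \cdot 10^{8} i$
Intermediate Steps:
$d = i \sqrt{186081}$ ($d = \sqrt{-186081} = i \sqrt{186081} \approx 431.37 i$)
$\left(-3563612 + d\right) \left(-1767571 + 3744017\right) = \left(-3563612 + i \sqrt{186081}\right) \left(-1767571 + 3744017\right) = \left(-3563612 + i \sqrt{186081}\right) 1976446 = -7043286682952 + 1976446 i \sqrt{186081}$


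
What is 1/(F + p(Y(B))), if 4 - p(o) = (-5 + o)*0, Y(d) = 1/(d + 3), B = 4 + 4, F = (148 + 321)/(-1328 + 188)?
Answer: 1140/4091 ≈ 0.27866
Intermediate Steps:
F = -469/1140 (F = 469/(-1140) = 469*(-1/1140) = -469/1140 ≈ -0.41140)
B = 8
Y(d) = 1/(3 + d)
p(o) = 4 (p(o) = 4 - (-5 + o)*0 = 4 - 1*0 = 4 + 0 = 4)
1/(F + p(Y(B))) = 1/(-469/1140 + 4) = 1/(4091/1140) = 1140/4091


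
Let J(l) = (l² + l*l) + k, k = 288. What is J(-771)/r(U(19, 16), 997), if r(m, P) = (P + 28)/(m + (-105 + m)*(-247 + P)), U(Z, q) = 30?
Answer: -2674205496/41 ≈ -6.5225e+7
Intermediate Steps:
J(l) = 288 + 2*l² (J(l) = (l² + l*l) + 288 = (l² + l²) + 288 = 2*l² + 288 = 288 + 2*l²)
r(m, P) = (28 + P)/(m + (-247 + P)*(-105 + m))
J(-771)/r(U(19, 16), 997) = (288 + 2*(-771)²)/(((28 + 997)/(25935 - 246*30 - 105*997 + 997*30))) = (288 + 2*594441)/((1025/(25935 - 7380 - 104685 + 29910))) = (288 + 1188882)/((1025/(-56220))) = 1189170/((-1/56220*1025)) = 1189170/(-205/11244) = 1189170*(-11244/205) = -2674205496/41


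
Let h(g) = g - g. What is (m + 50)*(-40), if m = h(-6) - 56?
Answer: 240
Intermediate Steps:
h(g) = 0
m = -56 (m = 0 - 56 = -56)
(m + 50)*(-40) = (-56 + 50)*(-40) = -6*(-40) = 240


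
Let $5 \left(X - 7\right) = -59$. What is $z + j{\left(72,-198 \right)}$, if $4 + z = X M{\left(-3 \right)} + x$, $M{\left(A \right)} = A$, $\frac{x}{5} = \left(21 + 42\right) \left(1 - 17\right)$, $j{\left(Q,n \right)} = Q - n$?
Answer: $- \frac{23798}{5} \approx -4759.6$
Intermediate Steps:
$X = - \frac{24}{5}$ ($X = 7 + \frac{1}{5} \left(-59\right) = 7 - \frac{59}{5} = - \frac{24}{5} \approx -4.8$)
$x = -5040$ ($x = 5 \left(21 + 42\right) \left(1 - 17\right) = 5 \cdot 63 \left(-16\right) = 5 \left(-1008\right) = -5040$)
$z = - \frac{25148}{5}$ ($z = -4 - \frac{25128}{5} = - \frac{25148}{5} \approx -5029.6$)
$z + j{\left(72,-198 \right)} = - \frac{25148}{5} + \left(72 - -198\right) = - \frac{25148}{5} + \left(72 + 198\right) = - \frac{25148}{5} + 270 = - \frac{23798}{5}$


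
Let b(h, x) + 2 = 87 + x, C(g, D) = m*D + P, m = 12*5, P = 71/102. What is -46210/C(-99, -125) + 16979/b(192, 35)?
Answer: 13553339891/91791480 ≈ 147.65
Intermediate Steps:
P = 71/102 (P = 71*(1/102) = 71/102 ≈ 0.69608)
m = 60
C(g, D) = 71/102 + 60*D (C(g, D) = 60*D + 71/102 = 71/102 + 60*D)
b(h, x) = 85 + x (b(h, x) = -2 + (87 + x) = 85 + x)
-46210/C(-99, -125) + 16979/b(192, 35) = -46210/(71/102 + 60*(-125)) + 16979/(85 + 35) = -46210/(71/102 - 7500) + 16979/120 = -46210/(-764929/102) + 16979*(1/120) = -46210*(-102/764929) + 16979/120 = 4713420/764929 + 16979/120 = 13553339891/91791480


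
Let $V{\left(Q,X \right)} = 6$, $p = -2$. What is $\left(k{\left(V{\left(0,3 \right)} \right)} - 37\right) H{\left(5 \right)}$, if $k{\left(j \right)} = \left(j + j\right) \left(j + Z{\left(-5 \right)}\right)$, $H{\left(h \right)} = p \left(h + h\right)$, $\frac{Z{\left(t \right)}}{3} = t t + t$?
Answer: $-15100$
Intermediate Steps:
$Z{\left(t \right)} = 3 t + 3 t^{2}$ ($Z{\left(t \right)} = 3 \left(t t + t\right) = 3 \left(t^{2} + t\right) = 3 \left(t + t^{2}\right) = 3 t + 3 t^{2}$)
$H{\left(h \right)} = - 4 h$ ($H{\left(h \right)} = - 2 \left(h + h\right) = - 2 \cdot 2 h = - 4 h$)
$k{\left(j \right)} = 2 j \left(60 + j\right)$ ($k{\left(j \right)} = \left(j + j\right) \left(j + 3 \left(-5\right) \left(1 - 5\right)\right) = 2 j \left(j + 3 \left(-5\right) \left(-4\right)\right) = 2 j \left(j + 60\right) = 2 j \left(60 + j\right)$)
$\left(k{\left(V{\left(0,3 \right)} \right)} - 37\right) H{\left(5 \right)} = \left(2 \cdot 6 \left(60 + 6\right) - 37\right) \left(\left(-4\right) 5\right) = \left(2 \cdot 6 \cdot 66 - 37\right) \left(-20\right) = \left(792 - 37\right) \left(-20\right) = 755 \left(-20\right) = -15100$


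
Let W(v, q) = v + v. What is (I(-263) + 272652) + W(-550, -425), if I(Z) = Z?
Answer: 271289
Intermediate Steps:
W(v, q) = 2*v
(I(-263) + 272652) + W(-550, -425) = (-263 + 272652) + 2*(-550) = 272389 - 1100 = 271289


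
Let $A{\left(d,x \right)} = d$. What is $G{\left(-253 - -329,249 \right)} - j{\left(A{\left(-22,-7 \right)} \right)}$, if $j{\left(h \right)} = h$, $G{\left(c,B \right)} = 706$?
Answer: $728$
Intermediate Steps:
$G{\left(-253 - -329,249 \right)} - j{\left(A{\left(-22,-7 \right)} \right)} = 706 - -22 = 706 + 22 = 728$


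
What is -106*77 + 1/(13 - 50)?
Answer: -301995/37 ≈ -8162.0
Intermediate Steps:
-106*77 + 1/(13 - 50) = -8162 + 1/(-37) = -8162 - 1/37 = -301995/37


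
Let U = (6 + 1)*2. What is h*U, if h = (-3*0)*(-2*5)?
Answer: 0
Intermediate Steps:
h = 0 (h = 0*(-10) = 0)
U = 14 (U = 7*2 = 14)
h*U = 0*14 = 0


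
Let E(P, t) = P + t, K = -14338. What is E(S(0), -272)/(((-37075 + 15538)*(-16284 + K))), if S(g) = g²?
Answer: -136/329753007 ≈ -4.1243e-7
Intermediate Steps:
E(S(0), -272)/(((-37075 + 15538)*(-16284 + K))) = (0² - 272)/(((-37075 + 15538)*(-16284 - 14338))) = (0 - 272)/((-21537*(-30622))) = -272/659506014 = -272*1/659506014 = -136/329753007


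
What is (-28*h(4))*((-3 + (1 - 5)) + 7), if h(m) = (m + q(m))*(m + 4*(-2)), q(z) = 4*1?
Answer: 0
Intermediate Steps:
q(z) = 4
h(m) = (-8 + m)*(4 + m) (h(m) = (m + 4)*(m + 4*(-2)) = (4 + m)*(m - 8) = (4 + m)*(-8 + m) = (-8 + m)*(4 + m))
(-28*h(4))*((-3 + (1 - 5)) + 7) = (-28*(-32 + 4² - 4*4))*((-3 + (1 - 5)) + 7) = (-28*(-32 + 16 - 16))*((-3 - 4) + 7) = (-28*(-32))*(-7 + 7) = 896*0 = 0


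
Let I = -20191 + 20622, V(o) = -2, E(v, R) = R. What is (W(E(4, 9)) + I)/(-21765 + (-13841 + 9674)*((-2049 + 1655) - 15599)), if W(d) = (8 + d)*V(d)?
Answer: 397/66621066 ≈ 5.9591e-6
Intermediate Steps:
I = 431
W(d) = -16 - 2*d (W(d) = (8 + d)*(-2) = -16 - 2*d)
(W(E(4, 9)) + I)/(-21765 + (-13841 + 9674)*((-2049 + 1655) - 15599)) = ((-16 - 2*9) + 431)/(-21765 + (-13841 + 9674)*((-2049 + 1655) - 15599)) = ((-16 - 18) + 431)/(-21765 - 4167*(-394 - 15599)) = (-34 + 431)/(-21765 - 4167*(-15993)) = 397/(-21765 + 66642831) = 397/66621066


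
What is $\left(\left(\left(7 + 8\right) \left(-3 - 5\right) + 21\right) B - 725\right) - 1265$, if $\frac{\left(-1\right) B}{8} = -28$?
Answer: $-24166$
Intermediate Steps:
$B = 224$ ($B = \left(-8\right) \left(-28\right) = 224$)
$\left(\left(\left(7 + 8\right) \left(-3 - 5\right) + 21\right) B - 725\right) - 1265 = \left(\left(\left(7 + 8\right) \left(-3 - 5\right) + 21\right) 224 - 725\right) - 1265 = \left(\left(15 \left(-8\right) + 21\right) 224 - 725\right) - 1265 = \left(\left(-120 + 21\right) 224 - 725\right) - 1265 = \left(\left(-99\right) 224 - 725\right) - 1265 = \left(-22176 - 725\right) - 1265 = -22901 - 1265 = -24166$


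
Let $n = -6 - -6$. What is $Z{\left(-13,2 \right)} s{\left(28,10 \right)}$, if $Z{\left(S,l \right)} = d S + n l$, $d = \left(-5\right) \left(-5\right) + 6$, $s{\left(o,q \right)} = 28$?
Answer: $-11284$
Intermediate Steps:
$d = 31$ ($d = 25 + 6 = 31$)
$n = 0$ ($n = -6 + 6 = 0$)
$Z{\left(S,l \right)} = 31 S$ ($Z{\left(S,l \right)} = 31 S + 0 l = 31 S + 0 = 31 S$)
$Z{\left(-13,2 \right)} s{\left(28,10 \right)} = 31 \left(-13\right) 28 = \left(-403\right) 28 = -11284$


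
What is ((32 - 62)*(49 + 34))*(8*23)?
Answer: -458160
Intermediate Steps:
((32 - 62)*(49 + 34))*(8*23) = -30*83*184 = -2490*184 = -458160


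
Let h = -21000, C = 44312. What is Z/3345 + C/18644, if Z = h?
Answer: -4055006/1039403 ≈ -3.9013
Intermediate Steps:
Z = -21000
Z/3345 + C/18644 = -21000/3345 + 44312/18644 = -21000*1/3345 + 44312*(1/18644) = -1400/223 + 11078/4661 = -4055006/1039403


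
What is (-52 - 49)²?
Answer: 10201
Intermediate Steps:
(-52 - 49)² = (-101)² = 10201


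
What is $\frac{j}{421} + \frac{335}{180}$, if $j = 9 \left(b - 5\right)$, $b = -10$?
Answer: $\frac{23347}{15156} \approx 1.5404$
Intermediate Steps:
$j = -135$ ($j = 9 \left(-10 - 5\right) = 9 \left(-15\right) = -135$)
$\frac{j}{421} + \frac{335}{180} = - \frac{135}{421} + \frac{335}{180} = \left(-135\right) \frac{1}{421} + 335 \cdot \frac{1}{180} = - \frac{135}{421} + \frac{67}{36} = \frac{23347}{15156}$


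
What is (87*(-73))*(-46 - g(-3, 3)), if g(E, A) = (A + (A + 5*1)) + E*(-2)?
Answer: 400113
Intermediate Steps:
g(E, A) = 5 - 2*E + 2*A (g(E, A) = (A + (A + 5)) - 2*E = (A + (5 + A)) - 2*E = (5 + 2*A) - 2*E = 5 - 2*E + 2*A)
(87*(-73))*(-46 - g(-3, 3)) = (87*(-73))*(-46 - (5 - 2*(-3) + 2*3)) = -6351*(-46 - (5 + 6 + 6)) = -6351*(-46 - 1*17) = -6351*(-46 - 17) = -6351*(-63) = 400113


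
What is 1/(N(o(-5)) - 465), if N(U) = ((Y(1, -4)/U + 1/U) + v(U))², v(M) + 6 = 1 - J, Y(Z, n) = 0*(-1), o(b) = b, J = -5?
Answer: -25/11624 ≈ -0.0021507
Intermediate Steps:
Y(Z, n) = 0
v(M) = 0 (v(M) = -6 + (1 - 1*(-5)) = -6 + (1 + 5) = -6 + 6 = 0)
N(U) = U⁻² (N(U) = ((0/U + 1/U) + 0)² = ((0 + 1/U) + 0)² = (1/U + 0)² = (1/U)² = U⁻²)
1/(N(o(-5)) - 465) = 1/((-5)⁻² - 465) = 1/(1/25 - 465) = 1/(-11624/25) = -25/11624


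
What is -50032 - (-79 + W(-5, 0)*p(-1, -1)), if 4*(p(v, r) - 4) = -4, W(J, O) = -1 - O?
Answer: -49950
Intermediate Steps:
p(v, r) = 3 (p(v, r) = 4 + (1/4)*(-4) = 4 - 1 = 3)
-50032 - (-79 + W(-5, 0)*p(-1, -1)) = -50032 - (-79 + (-1 - 1*0)*3) = -50032 - (-79 + (-1 + 0)*3) = -50032 - (-79 - 1*3) = -50032 - (-79 - 3) = -50032 - 1*(-82) = -50032 + 82 = -49950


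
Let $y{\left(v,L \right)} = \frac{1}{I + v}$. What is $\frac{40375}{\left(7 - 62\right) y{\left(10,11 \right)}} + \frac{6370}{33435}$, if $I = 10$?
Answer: $- \frac{1079936486}{73557} \approx -14682.0$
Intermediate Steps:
$y{\left(v,L \right)} = \frac{1}{10 + v}$
$\frac{40375}{\left(7 - 62\right) y{\left(10,11 \right)}} + \frac{6370}{33435} = \frac{40375}{\left(7 - 62\right) \frac{1}{10 + 10}} + \frac{6370}{33435} = \frac{40375}{\left(-55\right) \frac{1}{20}} + 6370 \cdot \frac{1}{33435} = \frac{40375}{\left(-55\right) \frac{1}{20}} + \frac{1274}{6687} = \frac{40375}{- \frac{11}{4}} + \frac{1274}{6687} = 40375 \left(- \frac{4}{11}\right) + \frac{1274}{6687} = - \frac{161500}{11} + \frac{1274}{6687} = - \frac{1079936486}{73557}$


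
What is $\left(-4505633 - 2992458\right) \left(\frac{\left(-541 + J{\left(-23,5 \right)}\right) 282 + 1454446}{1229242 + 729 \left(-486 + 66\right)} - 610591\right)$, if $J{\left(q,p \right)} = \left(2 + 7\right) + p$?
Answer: $\frac{2113007196591683355}{461531} \approx 4.5783 \cdot 10^{12}$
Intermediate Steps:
$J{\left(q,p \right)} = 9 + p$
$\left(-4505633 - 2992458\right) \left(\frac{\left(-541 + J{\left(-23,5 \right)}\right) 282 + 1454446}{1229242 + 729 \left(-486 + 66\right)} - 610591\right) = \left(-4505633 - 2992458\right) \left(\frac{\left(-541 + \left(9 + 5\right)\right) 282 + 1454446}{1229242 + 729 \left(-486 + 66\right)} - 610591\right) = - 7498091 \left(\frac{\left(-541 + 14\right) 282 + 1454446}{1229242 + 729 \left(-420\right)} - 610591\right) = - 7498091 \left(\frac{\left(-527\right) 282 + 1454446}{1229242 - 306180} - 610591\right) = - 7498091 \left(\frac{-148614 + 1454446}{923062} - 610591\right) = - 7498091 \left(1305832 \cdot \frac{1}{923062} - 610591\right) = - 7498091 \left(\frac{652916}{461531} - 610591\right) = \left(-7498091\right) \left(- \frac{281806021905}{461531}\right) = \frac{2113007196591683355}{461531}$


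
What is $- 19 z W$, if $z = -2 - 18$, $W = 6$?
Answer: $2280$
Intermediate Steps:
$z = -20$ ($z = -2 - 18 = -20$)
$- 19 z W = \left(-19\right) \left(-20\right) 6 = 380 \cdot 6 = 2280$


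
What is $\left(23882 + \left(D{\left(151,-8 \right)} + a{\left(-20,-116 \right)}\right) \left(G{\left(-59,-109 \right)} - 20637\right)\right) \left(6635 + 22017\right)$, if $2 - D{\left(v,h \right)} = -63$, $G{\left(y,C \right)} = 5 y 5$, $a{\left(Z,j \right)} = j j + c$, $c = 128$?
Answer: $-8646680957512$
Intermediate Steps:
$a{\left(Z,j \right)} = 128 + j^{2}$ ($a{\left(Z,j \right)} = j j + 128 = j^{2} + 128 = 128 + j^{2}$)
$G{\left(y,C \right)} = 25 y$
$D{\left(v,h \right)} = 65$ ($D{\left(v,h \right)} = 2 - -63 = 2 + 63 = 65$)
$\left(23882 + \left(D{\left(151,-8 \right)} + a{\left(-20,-116 \right)}\right) \left(G{\left(-59,-109 \right)} - 20637\right)\right) \left(6635 + 22017\right) = \left(23882 + \left(65 + \left(128 + \left(-116\right)^{2}\right)\right) \left(25 \left(-59\right) - 20637\right)\right) \left(6635 + 22017\right) = \left(23882 + \left(65 + \left(128 + 13456\right)\right) \left(-1475 - 20637\right)\right) 28652 = \left(23882 + \left(65 + 13584\right) \left(-22112\right)\right) 28652 = \left(23882 + 13649 \left(-22112\right)\right) 28652 = \left(23882 - 301806688\right) 28652 = \left(-301782806\right) 28652 = -8646680957512$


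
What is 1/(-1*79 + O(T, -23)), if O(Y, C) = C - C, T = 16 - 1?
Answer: -1/79 ≈ -0.012658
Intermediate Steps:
T = 15
O(Y, C) = 0
1/(-1*79 + O(T, -23)) = 1/(-1*79 + 0) = 1/(-79 + 0) = 1/(-79) = -1/79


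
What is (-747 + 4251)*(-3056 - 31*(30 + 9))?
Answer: -14944560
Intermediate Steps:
(-747 + 4251)*(-3056 - 31*(30 + 9)) = 3504*(-3056 - 31*39) = 3504*(-3056 - 1209) = 3504*(-4265) = -14944560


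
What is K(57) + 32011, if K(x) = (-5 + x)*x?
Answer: 34975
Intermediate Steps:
K(x) = x*(-5 + x)
K(57) + 32011 = 57*(-5 + 57) + 32011 = 57*52 + 32011 = 2964 + 32011 = 34975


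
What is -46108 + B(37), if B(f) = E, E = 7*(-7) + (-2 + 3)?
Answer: -46156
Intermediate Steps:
E = -48 (E = -49 + 1 = -48)
B(f) = -48
-46108 + B(37) = -46108 - 48 = -46156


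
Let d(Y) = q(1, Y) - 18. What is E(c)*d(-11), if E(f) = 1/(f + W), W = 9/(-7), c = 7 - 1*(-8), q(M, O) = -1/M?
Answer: -133/96 ≈ -1.3854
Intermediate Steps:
c = 15 (c = 7 + 8 = 15)
W = -9/7 (W = 9*(-⅐) = -9/7 ≈ -1.2857)
d(Y) = -19 (d(Y) = -1/1 - 18 = -1*1 - 18 = -1 - 18 = -19)
E(f) = 1/(-9/7 + f) (E(f) = 1/(f - 9/7) = 1/(-9/7 + f))
E(c)*d(-11) = (7/(-9 + 7*15))*(-19) = (7/(-9 + 105))*(-19) = (7/96)*(-19) = -133/96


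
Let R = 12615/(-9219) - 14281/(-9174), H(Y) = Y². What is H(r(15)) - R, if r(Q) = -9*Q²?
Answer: 115603592704907/28191702 ≈ 4.1006e+6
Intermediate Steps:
R = 5308843/28191702 (R = 12615*(-1/9219) - 14281*(-1/9174) = -4205/3073 + 14281/9174 = 5308843/28191702 ≈ 0.18831)
H(r(15)) - R = (-9*15²)² - 1*5308843/28191702 = (-9*225)² - 5308843/28191702 = (-2025)² - 5308843/28191702 = 4100625 - 5308843/28191702 = 115603592704907/28191702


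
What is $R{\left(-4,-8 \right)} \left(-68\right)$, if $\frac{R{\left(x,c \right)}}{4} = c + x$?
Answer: $3264$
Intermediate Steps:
$R{\left(x,c \right)} = 4 c + 4 x$ ($R{\left(x,c \right)} = 4 \left(c + x\right) = 4 c + 4 x$)
$R{\left(-4,-8 \right)} \left(-68\right) = \left(4 \left(-8\right) + 4 \left(-4\right)\right) \left(-68\right) = \left(-32 - 16\right) \left(-68\right) = \left(-48\right) \left(-68\right) = 3264$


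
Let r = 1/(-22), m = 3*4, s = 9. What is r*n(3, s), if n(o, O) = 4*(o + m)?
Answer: -30/11 ≈ -2.7273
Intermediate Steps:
m = 12
r = -1/22 ≈ -0.045455
n(o, O) = 48 + 4*o (n(o, O) = 4*(o + 12) = 4*(12 + o) = 48 + 4*o)
r*n(3, s) = -(48 + 4*3)/22 = -(48 + 12)/22 = -1/22*60 = -30/11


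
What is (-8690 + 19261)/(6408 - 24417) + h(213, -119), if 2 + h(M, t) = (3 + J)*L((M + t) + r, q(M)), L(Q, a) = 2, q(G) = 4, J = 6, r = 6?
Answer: 277573/18009 ≈ 15.413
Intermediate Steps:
h(M, t) = 16 (h(M, t) = -2 + (3 + 6)*2 = -2 + 9*2 = -2 + 18 = 16)
(-8690 + 19261)/(6408 - 24417) + h(213, -119) = (-8690 + 19261)/(6408 - 24417) + 16 = 10571/(-18009) + 16 = 10571*(-1/18009) + 16 = -10571/18009 + 16 = 277573/18009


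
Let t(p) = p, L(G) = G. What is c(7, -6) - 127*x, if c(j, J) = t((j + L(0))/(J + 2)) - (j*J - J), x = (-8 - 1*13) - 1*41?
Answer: 31633/4 ≈ 7908.3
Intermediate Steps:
x = -62 (x = (-8 - 13) - 41 = -21 - 41 = -62)
c(j, J) = J + j/(2 + J) - J*j (c(j, J) = (j + 0)/(J + 2) - (j*J - J) = j/(2 + J) - (J*j - J) = j/(2 + J) - (-J + J*j) = j/(2 + J) + (J - J*j) = J + j/(2 + J) - J*j)
c(7, -6) - 127*x = (7 - 6*(1 - 1*7)*(2 - 6))/(2 - 6) - 127*(-62) = (7 - 6*(1 - 7)*(-4))/(-4) + 7874 = -(7 - 6*(-6)*(-4))/4 + 7874 = -(7 - 144)/4 + 7874 = -1/4*(-137) + 7874 = 137/4 + 7874 = 31633/4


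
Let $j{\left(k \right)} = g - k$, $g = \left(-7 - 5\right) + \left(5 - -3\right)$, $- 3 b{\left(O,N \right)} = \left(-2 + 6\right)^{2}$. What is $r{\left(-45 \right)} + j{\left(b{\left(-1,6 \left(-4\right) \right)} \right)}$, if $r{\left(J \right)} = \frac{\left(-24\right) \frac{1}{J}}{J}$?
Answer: $\frac{892}{675} \approx 1.3215$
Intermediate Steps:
$b{\left(O,N \right)} = - \frac{16}{3}$ ($b{\left(O,N \right)} = - \frac{\left(-2 + 6\right)^{2}}{3} = - \frac{4^{2}}{3} = \left(- \frac{1}{3}\right) 16 = - \frac{16}{3}$)
$r{\left(J \right)} = - \frac{24}{J^{2}}$
$g = -4$ ($g = -12 + \left(5 + 3\right) = -12 + 8 = -4$)
$j{\left(k \right)} = -4 - k$
$r{\left(-45 \right)} + j{\left(b{\left(-1,6 \left(-4\right) \right)} \right)} = - \frac{24}{2025} - - \frac{4}{3} = \left(-24\right) \frac{1}{2025} + \left(-4 + \frac{16}{3}\right) = - \frac{8}{675} + \frac{4}{3} = \frac{892}{675}$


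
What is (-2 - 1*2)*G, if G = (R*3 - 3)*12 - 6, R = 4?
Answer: -408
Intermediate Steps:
G = 102 (G = (4*3 - 3)*12 - 6 = (12 - 3)*12 - 6 = 9*12 - 6 = 108 - 6 = 102)
(-2 - 1*2)*G = (-2 - 1*2)*102 = (-2 - 2)*102 = -4*102 = -408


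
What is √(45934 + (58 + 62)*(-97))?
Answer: √34294 ≈ 185.19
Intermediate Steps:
√(45934 + (58 + 62)*(-97)) = √(45934 + 120*(-97)) = √(45934 - 11640) = √34294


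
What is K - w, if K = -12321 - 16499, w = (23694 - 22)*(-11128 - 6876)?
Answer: 426161868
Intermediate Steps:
w = -426190688 (w = 23672*(-18004) = -426190688)
K = -28820
K - w = -28820 - 1*(-426190688) = -28820 + 426190688 = 426161868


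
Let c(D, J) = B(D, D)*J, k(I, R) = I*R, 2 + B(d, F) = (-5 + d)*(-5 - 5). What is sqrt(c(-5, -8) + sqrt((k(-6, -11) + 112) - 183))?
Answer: sqrt(-784 + I*sqrt(5)) ≈ 0.03993 + 28.0*I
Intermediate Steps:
B(d, F) = 48 - 10*d (B(d, F) = -2 + (-5 + d)*(-5 - 5) = -2 + (-5 + d)*(-10) = -2 + (50 - 10*d) = 48 - 10*d)
c(D, J) = J*(48 - 10*D) (c(D, J) = (48 - 10*D)*J = J*(48 - 10*D))
sqrt(c(-5, -8) + sqrt((k(-6, -11) + 112) - 183)) = sqrt(2*(-8)*(24 - 5*(-5)) + sqrt((-6*(-11) + 112) - 183)) = sqrt(2*(-8)*(24 + 25) + sqrt((66 + 112) - 183)) = sqrt(2*(-8)*49 + sqrt(178 - 183)) = sqrt(-784 + sqrt(-5)) = sqrt(-784 + I*sqrt(5))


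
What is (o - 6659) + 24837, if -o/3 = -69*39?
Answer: 26251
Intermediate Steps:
o = 8073 (o = -(-207)*39 = -3*(-2691) = 8073)
(o - 6659) + 24837 = (8073 - 6659) + 24837 = 1414 + 24837 = 26251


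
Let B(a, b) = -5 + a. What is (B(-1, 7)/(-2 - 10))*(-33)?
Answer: -33/2 ≈ -16.500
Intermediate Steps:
(B(-1, 7)/(-2 - 10))*(-33) = ((-5 - 1)/(-2 - 10))*(-33) = (-6/(-12))*(-33) = -1/12*(-6)*(-33) = (½)*(-33) = -33/2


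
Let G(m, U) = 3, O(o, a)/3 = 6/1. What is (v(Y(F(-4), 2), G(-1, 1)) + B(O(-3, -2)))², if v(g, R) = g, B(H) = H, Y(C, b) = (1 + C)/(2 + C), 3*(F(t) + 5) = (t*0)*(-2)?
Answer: 3364/9 ≈ 373.78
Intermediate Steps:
O(o, a) = 18 (O(o, a) = 3*(6/1) = 3*(6*1) = 3*6 = 18)
F(t) = -5 (F(t) = -5 + ((t*0)*(-2))/3 = -5 + (0*(-2))/3 = -5 + (⅓)*0 = -5 + 0 = -5)
Y(C, b) = (1 + C)/(2 + C)
(v(Y(F(-4), 2), G(-1, 1)) + B(O(-3, -2)))² = ((1 - 5)/(2 - 5) + 18)² = (-4/(-3) + 18)² = (-⅓*(-4) + 18)² = (4/3 + 18)² = (58/3)² = 3364/9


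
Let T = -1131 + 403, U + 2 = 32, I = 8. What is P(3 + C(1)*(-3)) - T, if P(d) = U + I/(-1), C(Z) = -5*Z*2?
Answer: 750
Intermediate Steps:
U = 30 (U = -2 + 32 = 30)
C(Z) = -10*Z
P(d) = 22 (P(d) = 30 + 8/(-1) = 30 + 8*(-1) = 30 - 8 = 22)
T = -728
P(3 + C(1)*(-3)) - T = 22 - 1*(-728) = 22 + 728 = 750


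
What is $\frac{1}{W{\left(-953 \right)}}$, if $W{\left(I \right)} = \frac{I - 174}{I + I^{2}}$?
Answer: $- \frac{129608}{161} \approx -805.02$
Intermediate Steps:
$W{\left(I \right)} = \frac{-174 + I}{I + I^{2}}$
$\frac{1}{W{\left(-953 \right)}} = \frac{1}{\frac{1}{-953} \frac{1}{1 - 953} \left(-174 - 953\right)} = \frac{1}{\left(- \frac{1}{953}\right) \frac{1}{-952} \left(-1127\right)} = \frac{1}{\left(- \frac{1}{953}\right) \left(- \frac{1}{952}\right) \left(-1127\right)} = \frac{1}{- \frac{161}{129608}} = - \frac{129608}{161}$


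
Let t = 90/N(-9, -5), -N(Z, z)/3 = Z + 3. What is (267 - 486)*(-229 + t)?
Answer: 49056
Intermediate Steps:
N(Z, z) = -9 - 3*Z (N(Z, z) = -3*(Z + 3) = -3*(3 + Z) = -9 - 3*Z)
t = 5 (t = 90/(-9 - 3*(-9)) = 90/(-9 + 27) = 90/18 = 90*(1/18) = 5)
(267 - 486)*(-229 + t) = (267 - 486)*(-229 + 5) = -219*(-224) = 49056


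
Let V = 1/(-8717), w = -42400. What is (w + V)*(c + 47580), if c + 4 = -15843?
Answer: -11728542218133/8717 ≈ -1.3455e+9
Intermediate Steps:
c = -15847 (c = -4 - 15843 = -15847)
V = -1/8717 ≈ -0.00011472
(w + V)*(c + 47580) = (-42400 - 1/8717)*(-15847 + 47580) = -369600801/8717*31733 = -11728542218133/8717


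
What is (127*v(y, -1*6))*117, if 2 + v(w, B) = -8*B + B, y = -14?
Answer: 594360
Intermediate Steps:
v(w, B) = -2 - 7*B (v(w, B) = -2 + (-8*B + B) = -2 - 7*B)
(127*v(y, -1*6))*117 = (127*(-2 - (-7)*6))*117 = (127*(-2 - 7*(-6)))*117 = (127*(-2 + 42))*117 = (127*40)*117 = 5080*117 = 594360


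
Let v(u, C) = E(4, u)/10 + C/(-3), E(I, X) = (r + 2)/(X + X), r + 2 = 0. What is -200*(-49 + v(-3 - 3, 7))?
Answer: 30800/3 ≈ 10267.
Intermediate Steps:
r = -2 (r = -2 + 0 = -2)
E(I, X) = 0 (E(I, X) = (-2 + 2)/(X + X) = 0/((2*X)) = 0*(1/(2*X)) = 0)
v(u, C) = -C/3 (v(u, C) = 0/10 + C/(-3) = 0*(⅒) + C*(-⅓) = 0 - C/3 = -C/3)
-200*(-49 + v(-3 - 3, 7)) = -200*(-49 - ⅓*7) = -200*(-49 - 7/3) = -200*(-154/3) = 30800/3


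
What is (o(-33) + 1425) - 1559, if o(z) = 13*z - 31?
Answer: -594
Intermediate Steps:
o(z) = -31 + 13*z
(o(-33) + 1425) - 1559 = ((-31 + 13*(-33)) + 1425) - 1559 = ((-31 - 429) + 1425) - 1559 = (-460 + 1425) - 1559 = 965 - 1559 = -594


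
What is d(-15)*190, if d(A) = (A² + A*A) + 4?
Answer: 86260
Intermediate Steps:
d(A) = 4 + 2*A² (d(A) = (A² + A²) + 4 = 2*A² + 4 = 4 + 2*A²)
d(-15)*190 = (4 + 2*(-15)²)*190 = (4 + 2*225)*190 = (4 + 450)*190 = 454*190 = 86260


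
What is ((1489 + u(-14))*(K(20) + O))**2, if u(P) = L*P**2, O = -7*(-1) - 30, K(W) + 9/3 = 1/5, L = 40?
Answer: 1448270240481/25 ≈ 5.7931e+10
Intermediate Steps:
K(W) = -14/5 (K(W) = -3 + 1/5 = -14/5)
O = -23 (O = 7 - 30 = -23)
u(P) = 40*P**2
((1489 + u(-14))*(K(20) + O))**2 = ((1489 + 40*(-14)**2)*(-14/5 - 23))**2 = ((1489 + 40*196)*(-129/5))**2 = ((1489 + 7840)*(-129/5))**2 = (9329*(-129/5))**2 = (-1203441/5)**2 = 1448270240481/25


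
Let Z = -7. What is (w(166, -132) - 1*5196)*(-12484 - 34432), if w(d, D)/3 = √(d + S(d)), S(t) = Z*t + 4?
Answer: 243775536 - 562992*I*√62 ≈ 2.4378e+8 - 4.433e+6*I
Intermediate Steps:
S(t) = 4 - 7*t (S(t) = -7*t + 4 = 4 - 7*t)
w(d, D) = 3*√(4 - 6*d) (w(d, D) = 3*√(d + (4 - 7*d)) = 3*√(4 - 6*d))
(w(166, -132) - 1*5196)*(-12484 - 34432) = (3*√(4 - 6*166) - 1*5196)*(-12484 - 34432) = (3*√(4 - 996) - 5196)*(-46916) = (3*√(-992) - 5196)*(-46916) = (3*(4*I*√62) - 5196)*(-46916) = (12*I*√62 - 5196)*(-46916) = (-5196 + 12*I*√62)*(-46916) = 243775536 - 562992*I*√62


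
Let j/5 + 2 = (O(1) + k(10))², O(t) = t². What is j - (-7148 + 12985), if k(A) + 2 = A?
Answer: -5442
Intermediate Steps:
k(A) = -2 + A
j = 395 (j = -10 + 5*(1² + (-2 + 10))² = -10 + 5*(1 + 8)² = -10 + 5*9² = -10 + 5*81 = -10 + 405 = 395)
j - (-7148 + 12985) = 395 - (-7148 + 12985) = 395 - 1*5837 = 395 - 5837 = -5442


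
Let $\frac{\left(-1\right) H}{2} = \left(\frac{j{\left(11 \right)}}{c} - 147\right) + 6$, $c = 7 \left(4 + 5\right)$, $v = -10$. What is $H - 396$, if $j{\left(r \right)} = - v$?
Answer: $- \frac{7202}{63} \approx -114.32$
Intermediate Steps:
$c = 63$ ($c = 7 \cdot 9 = 63$)
$j{\left(r \right)} = 10$ ($j{\left(r \right)} = \left(-1\right) \left(-10\right) = 10$)
$H = \frac{17746}{63}$ ($H = - 2 \left(\left(\frac{10}{63} - 147\right) + 6\right) = - 2 \left(- \frac{9251}{63} + 6\right) = \left(-2\right) \left(- \frac{8873}{63}\right) = \frac{17746}{63} \approx 281.68$)
$H - 396 = \frac{17746}{63} - 396 = - \frac{7202}{63}$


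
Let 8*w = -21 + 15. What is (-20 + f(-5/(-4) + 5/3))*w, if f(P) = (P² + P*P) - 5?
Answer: 575/96 ≈ 5.9896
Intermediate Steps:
f(P) = -5 + 2*P² (f(P) = (P² + P²) - 5 = 2*P² - 5 = -5 + 2*P²)
w = -¾ (w = (-21 + 15)/8 = (⅛)*(-6) = -¾ ≈ -0.75000)
(-20 + f(-5/(-4) + 5/3))*w = (-20 + (-5 + 2*(-5/(-4) + 5/3)²))*(-¾) = (-20 + (-5 + 2*(-5*(-¼) + 5*(⅓))²))*(-¾) = (-20 + (-5 + 2*(5/4 + 5/3)²))*(-¾) = (-20 + (-5 + 2*(35/12)²))*(-¾) = (-20 + (-5 + 2*(1225/144)))*(-¾) = (-20 + (-5 + 1225/72))*(-¾) = (-20 + 865/72)*(-¾) = -575/72*(-¾) = 575/96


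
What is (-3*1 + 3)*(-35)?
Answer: 0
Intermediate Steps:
(-3*1 + 3)*(-35) = (-3 + 3)*(-35) = 0*(-35) = 0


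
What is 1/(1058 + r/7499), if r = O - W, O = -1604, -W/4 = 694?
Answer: 7499/7935114 ≈ 0.00094504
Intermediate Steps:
W = -2776 (W = -4*694 = -2776)
r = 1172 (r = -1604 - 1*(-2776) = -1604 + 2776 = 1172)
1/(1058 + r/7499) = 1/(1058 + 1172/7499) = 1/(7935114/7499) = 7499/7935114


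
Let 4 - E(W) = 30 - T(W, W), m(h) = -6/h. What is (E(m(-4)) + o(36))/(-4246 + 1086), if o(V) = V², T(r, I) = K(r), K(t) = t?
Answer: -2543/6320 ≈ -0.40237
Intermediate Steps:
T(r, I) = r
E(W) = -26 + W (E(W) = 4 - (30 - W) = 4 + (-30 + W) = -26 + W)
(E(m(-4)) + o(36))/(-4246 + 1086) = ((-26 - 6/(-4)) + 36²)/(-4246 + 1086) = ((-26 - 6*(-¼)) + 1296)/(-3160) = ((-26 + 3/2) + 1296)*(-1/3160) = (-49/2 + 1296)*(-1/3160) = (2543/2)*(-1/3160) = -2543/6320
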